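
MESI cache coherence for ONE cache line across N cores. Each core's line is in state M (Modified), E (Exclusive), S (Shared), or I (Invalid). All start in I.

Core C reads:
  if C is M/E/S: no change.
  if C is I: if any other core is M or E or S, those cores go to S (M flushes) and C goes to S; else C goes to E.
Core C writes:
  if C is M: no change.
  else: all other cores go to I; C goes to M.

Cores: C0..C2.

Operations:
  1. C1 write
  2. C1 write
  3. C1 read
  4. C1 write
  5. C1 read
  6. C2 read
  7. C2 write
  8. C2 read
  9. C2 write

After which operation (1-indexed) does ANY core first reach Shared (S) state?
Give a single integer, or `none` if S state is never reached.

Op 1: C1 write [C1 write: invalidate none -> C1=M] -> [I,M,I]
Op 2: C1 write [C1 write: already M (modified), no change] -> [I,M,I]
Op 3: C1 read [C1 read: already in M, no change] -> [I,M,I]
Op 4: C1 write [C1 write: already M (modified), no change] -> [I,M,I]
Op 5: C1 read [C1 read: already in M, no change] -> [I,M,I]
Op 6: C2 read [C2 read from I: others=['C1=M'] -> C2=S, others downsized to S] -> [I,S,S]
  -> First S state at op 6; remaining ops need not be traced.

Answer: 6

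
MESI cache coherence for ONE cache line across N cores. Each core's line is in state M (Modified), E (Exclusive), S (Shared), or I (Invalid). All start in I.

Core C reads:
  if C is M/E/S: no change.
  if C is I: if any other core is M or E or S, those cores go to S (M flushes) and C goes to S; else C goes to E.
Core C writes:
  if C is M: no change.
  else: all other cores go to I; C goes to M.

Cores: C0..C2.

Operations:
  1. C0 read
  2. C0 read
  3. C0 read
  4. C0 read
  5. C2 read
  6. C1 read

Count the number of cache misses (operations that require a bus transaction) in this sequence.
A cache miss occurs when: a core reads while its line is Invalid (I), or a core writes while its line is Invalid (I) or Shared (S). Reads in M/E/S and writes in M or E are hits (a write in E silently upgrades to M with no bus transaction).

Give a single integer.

Op 1: C0 read [C0 read from I: no other sharers -> C0=E (exclusive)] -> [E,I,I] [MISS #1: read from I]
Op 2: C0 read [C0 read: already in E, no change] -> [E,I,I] [hit: read from E]
Op 3: C0 read [C0 read: already in E, no change] -> [E,I,I] [hit: read from E]
Op 4: C0 read [C0 read: already in E, no change] -> [E,I,I] [hit: read from E]
Op 5: C2 read [C2 read from I: others=['C0=E'] -> C2=S, others downsized to S] -> [S,I,S] [MISS #2: read from I]
Op 6: C1 read [C1 read from I: others=['C0=S', 'C2=S'] -> C1=S, others downsized to S] -> [S,S,S] [MISS #3: read from I]

Answer: 3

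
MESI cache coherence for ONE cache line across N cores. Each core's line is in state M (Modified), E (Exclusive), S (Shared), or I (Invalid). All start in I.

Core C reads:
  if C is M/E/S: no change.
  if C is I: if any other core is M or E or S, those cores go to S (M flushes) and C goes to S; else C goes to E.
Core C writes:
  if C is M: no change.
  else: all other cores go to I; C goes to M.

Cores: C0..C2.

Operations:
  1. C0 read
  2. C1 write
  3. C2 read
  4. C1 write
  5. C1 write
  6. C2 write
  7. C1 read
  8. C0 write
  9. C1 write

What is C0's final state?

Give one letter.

Op 1: C0 read [C0 read from I: no other sharers -> C0=E (exclusive)] -> [E,I,I]
Op 2: C1 write [C1 write: invalidate ['C0=E'] -> C1=M] -> [I,M,I]
Op 3: C2 read [C2 read from I: others=['C1=M'] -> C2=S, others downsized to S] -> [I,S,S]
Op 4: C1 write [C1 write: invalidate ['C2=S'] -> C1=M] -> [I,M,I]
Op 5: C1 write [C1 write: already M (modified), no change] -> [I,M,I]
Op 6: C2 write [C2 write: invalidate ['C1=M'] -> C2=M] -> [I,I,M]
Op 7: C1 read [C1 read from I: others=['C2=M'] -> C1=S, others downsized to S] -> [I,S,S]
Op 8: C0 write [C0 write: invalidate ['C1=S', 'C2=S'] -> C0=M] -> [M,I,I]
Op 9: C1 write [C1 write: invalidate ['C0=M'] -> C1=M] -> [I,M,I]

Answer: I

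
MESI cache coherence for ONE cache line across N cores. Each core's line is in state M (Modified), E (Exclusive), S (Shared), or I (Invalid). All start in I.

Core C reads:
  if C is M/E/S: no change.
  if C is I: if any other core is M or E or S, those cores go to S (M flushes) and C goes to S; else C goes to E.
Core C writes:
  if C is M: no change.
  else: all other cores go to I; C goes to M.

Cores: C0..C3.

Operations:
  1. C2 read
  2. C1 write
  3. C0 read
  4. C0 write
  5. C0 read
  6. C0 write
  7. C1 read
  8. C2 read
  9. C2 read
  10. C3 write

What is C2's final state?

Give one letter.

Op 1: C2 read [C2 read from I: no other sharers -> C2=E (exclusive)] -> [I,I,E,I]
Op 2: C1 write [C1 write: invalidate ['C2=E'] -> C1=M] -> [I,M,I,I]
Op 3: C0 read [C0 read from I: others=['C1=M'] -> C0=S, others downsized to S] -> [S,S,I,I]
Op 4: C0 write [C0 write: invalidate ['C1=S'] -> C0=M] -> [M,I,I,I]
Op 5: C0 read [C0 read: already in M, no change] -> [M,I,I,I]
Op 6: C0 write [C0 write: already M (modified), no change] -> [M,I,I,I]
Op 7: C1 read [C1 read from I: others=['C0=M'] -> C1=S, others downsized to S] -> [S,S,I,I]
Op 8: C2 read [C2 read from I: others=['C0=S', 'C1=S'] -> C2=S, others downsized to S] -> [S,S,S,I]
Op 9: C2 read [C2 read: already in S, no change] -> [S,S,S,I]
Op 10: C3 write [C3 write: invalidate ['C0=S', 'C1=S', 'C2=S'] -> C3=M] -> [I,I,I,M]

Answer: I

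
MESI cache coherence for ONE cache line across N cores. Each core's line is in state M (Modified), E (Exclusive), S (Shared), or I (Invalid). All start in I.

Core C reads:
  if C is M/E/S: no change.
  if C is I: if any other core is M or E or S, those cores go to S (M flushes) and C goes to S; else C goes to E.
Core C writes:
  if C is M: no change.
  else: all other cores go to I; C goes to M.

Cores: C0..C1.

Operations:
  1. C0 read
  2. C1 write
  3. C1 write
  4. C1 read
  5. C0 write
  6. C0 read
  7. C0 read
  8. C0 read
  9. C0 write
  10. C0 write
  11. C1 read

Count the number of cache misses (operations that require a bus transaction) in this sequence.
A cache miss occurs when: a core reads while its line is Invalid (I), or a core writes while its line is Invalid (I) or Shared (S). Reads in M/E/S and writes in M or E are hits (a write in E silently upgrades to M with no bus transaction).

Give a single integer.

Op 1: C0 read [C0 read from I: no other sharers -> C0=E (exclusive)] -> [E,I] [MISS #1: read from I]
Op 2: C1 write [C1 write: invalidate ['C0=E'] -> C1=M] -> [I,M] [MISS #2: write from I]
Op 3: C1 write [C1 write: already M (modified), no change] -> [I,M] [hit: write from M]
Op 4: C1 read [C1 read: already in M, no change] -> [I,M] [hit: read from M]
Op 5: C0 write [C0 write: invalidate ['C1=M'] -> C0=M] -> [M,I] [MISS #3: write from I]
Op 6: C0 read [C0 read: already in M, no change] -> [M,I] [hit: read from M]
Op 7: C0 read [C0 read: already in M, no change] -> [M,I] [hit: read from M]
Op 8: C0 read [C0 read: already in M, no change] -> [M,I] [hit: read from M]
Op 9: C0 write [C0 write: already M (modified), no change] -> [M,I] [hit: write from M]
Op 10: C0 write [C0 write: already M (modified), no change] -> [M,I] [hit: write from M]
Op 11: C1 read [C1 read from I: others=['C0=M'] -> C1=S, others downsized to S] -> [S,S] [MISS #4: read from I]

Answer: 4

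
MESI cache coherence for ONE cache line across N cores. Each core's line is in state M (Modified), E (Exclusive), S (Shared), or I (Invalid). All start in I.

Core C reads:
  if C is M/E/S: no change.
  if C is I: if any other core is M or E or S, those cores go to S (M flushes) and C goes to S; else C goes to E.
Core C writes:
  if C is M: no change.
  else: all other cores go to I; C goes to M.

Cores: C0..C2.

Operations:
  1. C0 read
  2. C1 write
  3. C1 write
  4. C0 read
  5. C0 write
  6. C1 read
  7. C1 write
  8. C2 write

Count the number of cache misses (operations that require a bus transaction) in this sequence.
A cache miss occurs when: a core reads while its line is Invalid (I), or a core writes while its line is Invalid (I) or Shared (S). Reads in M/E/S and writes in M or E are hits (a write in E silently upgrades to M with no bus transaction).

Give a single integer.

Answer: 7

Derivation:
Op 1: C0 read [C0 read from I: no other sharers -> C0=E (exclusive)] -> [E,I,I] [MISS #1: read from I]
Op 2: C1 write [C1 write: invalidate ['C0=E'] -> C1=M] -> [I,M,I] [MISS #2: write from I]
Op 3: C1 write [C1 write: already M (modified), no change] -> [I,M,I] [hit: write from M]
Op 4: C0 read [C0 read from I: others=['C1=M'] -> C0=S, others downsized to S] -> [S,S,I] [MISS #3: read from I]
Op 5: C0 write [C0 write: invalidate ['C1=S'] -> C0=M] -> [M,I,I] [MISS #4: write from S]
Op 6: C1 read [C1 read from I: others=['C0=M'] -> C1=S, others downsized to S] -> [S,S,I] [MISS #5: read from I]
Op 7: C1 write [C1 write: invalidate ['C0=S'] -> C1=M] -> [I,M,I] [MISS #6: write from S]
Op 8: C2 write [C2 write: invalidate ['C1=M'] -> C2=M] -> [I,I,M] [MISS #7: write from I]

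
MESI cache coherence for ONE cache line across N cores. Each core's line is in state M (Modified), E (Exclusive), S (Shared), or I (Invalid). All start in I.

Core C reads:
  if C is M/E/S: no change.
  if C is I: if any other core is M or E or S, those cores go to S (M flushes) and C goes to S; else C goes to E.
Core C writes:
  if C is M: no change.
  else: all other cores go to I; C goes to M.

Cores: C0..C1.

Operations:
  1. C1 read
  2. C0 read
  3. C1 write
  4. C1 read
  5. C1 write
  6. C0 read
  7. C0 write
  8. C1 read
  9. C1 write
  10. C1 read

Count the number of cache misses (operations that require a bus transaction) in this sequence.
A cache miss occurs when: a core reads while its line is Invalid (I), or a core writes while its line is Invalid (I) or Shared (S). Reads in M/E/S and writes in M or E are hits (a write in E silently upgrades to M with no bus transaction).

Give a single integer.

Op 1: C1 read [C1 read from I: no other sharers -> C1=E (exclusive)] -> [I,E] [MISS #1: read from I]
Op 2: C0 read [C0 read from I: others=['C1=E'] -> C0=S, others downsized to S] -> [S,S] [MISS #2: read from I]
Op 3: C1 write [C1 write: invalidate ['C0=S'] -> C1=M] -> [I,M] [MISS #3: write from S]
Op 4: C1 read [C1 read: already in M, no change] -> [I,M] [hit: read from M]
Op 5: C1 write [C1 write: already M (modified), no change] -> [I,M] [hit: write from M]
Op 6: C0 read [C0 read from I: others=['C1=M'] -> C0=S, others downsized to S] -> [S,S] [MISS #4: read from I]
Op 7: C0 write [C0 write: invalidate ['C1=S'] -> C0=M] -> [M,I] [MISS #5: write from S]
Op 8: C1 read [C1 read from I: others=['C0=M'] -> C1=S, others downsized to S] -> [S,S] [MISS #6: read from I]
Op 9: C1 write [C1 write: invalidate ['C0=S'] -> C1=M] -> [I,M] [MISS #7: write from S]
Op 10: C1 read [C1 read: already in M, no change] -> [I,M] [hit: read from M]

Answer: 7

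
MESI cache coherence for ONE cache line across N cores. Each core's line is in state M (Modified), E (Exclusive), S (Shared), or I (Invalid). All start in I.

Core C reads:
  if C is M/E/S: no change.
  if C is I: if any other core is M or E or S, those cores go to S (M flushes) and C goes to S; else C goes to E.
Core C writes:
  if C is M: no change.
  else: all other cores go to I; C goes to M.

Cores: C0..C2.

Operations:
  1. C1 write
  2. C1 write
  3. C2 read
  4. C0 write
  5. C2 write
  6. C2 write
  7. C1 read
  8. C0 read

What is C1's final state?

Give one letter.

Answer: S

Derivation:
Op 1: C1 write [C1 write: invalidate none -> C1=M] -> [I,M,I]
Op 2: C1 write [C1 write: already M (modified), no change] -> [I,M,I]
Op 3: C2 read [C2 read from I: others=['C1=M'] -> C2=S, others downsized to S] -> [I,S,S]
Op 4: C0 write [C0 write: invalidate ['C1=S', 'C2=S'] -> C0=M] -> [M,I,I]
Op 5: C2 write [C2 write: invalidate ['C0=M'] -> C2=M] -> [I,I,M]
Op 6: C2 write [C2 write: already M (modified), no change] -> [I,I,M]
Op 7: C1 read [C1 read from I: others=['C2=M'] -> C1=S, others downsized to S] -> [I,S,S]
Op 8: C0 read [C0 read from I: others=['C1=S', 'C2=S'] -> C0=S, others downsized to S] -> [S,S,S]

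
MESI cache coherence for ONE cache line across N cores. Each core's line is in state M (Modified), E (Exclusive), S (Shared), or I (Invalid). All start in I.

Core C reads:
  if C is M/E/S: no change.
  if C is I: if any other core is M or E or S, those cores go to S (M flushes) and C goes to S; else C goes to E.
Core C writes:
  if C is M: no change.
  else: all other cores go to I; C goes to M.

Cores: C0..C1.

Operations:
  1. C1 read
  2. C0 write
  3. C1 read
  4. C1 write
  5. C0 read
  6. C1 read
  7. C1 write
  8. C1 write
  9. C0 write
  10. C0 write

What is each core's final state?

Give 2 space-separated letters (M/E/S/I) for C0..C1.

Op 1: C1 read [C1 read from I: no other sharers -> C1=E (exclusive)] -> [I,E]
Op 2: C0 write [C0 write: invalidate ['C1=E'] -> C0=M] -> [M,I]
Op 3: C1 read [C1 read from I: others=['C0=M'] -> C1=S, others downsized to S] -> [S,S]
Op 4: C1 write [C1 write: invalidate ['C0=S'] -> C1=M] -> [I,M]
Op 5: C0 read [C0 read from I: others=['C1=M'] -> C0=S, others downsized to S] -> [S,S]
Op 6: C1 read [C1 read: already in S, no change] -> [S,S]
Op 7: C1 write [C1 write: invalidate ['C0=S'] -> C1=M] -> [I,M]
Op 8: C1 write [C1 write: already M (modified), no change] -> [I,M]
Op 9: C0 write [C0 write: invalidate ['C1=M'] -> C0=M] -> [M,I]
Op 10: C0 write [C0 write: already M (modified), no change] -> [M,I]

Answer: M I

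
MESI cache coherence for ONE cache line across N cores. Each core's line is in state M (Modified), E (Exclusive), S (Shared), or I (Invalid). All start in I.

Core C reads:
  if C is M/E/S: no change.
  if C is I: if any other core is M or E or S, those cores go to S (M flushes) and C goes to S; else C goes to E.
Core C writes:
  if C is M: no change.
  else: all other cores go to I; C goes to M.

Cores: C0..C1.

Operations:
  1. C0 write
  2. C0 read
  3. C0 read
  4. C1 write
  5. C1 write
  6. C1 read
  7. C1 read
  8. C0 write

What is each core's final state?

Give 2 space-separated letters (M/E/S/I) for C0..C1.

Answer: M I

Derivation:
Op 1: C0 write [C0 write: invalidate none -> C0=M] -> [M,I]
Op 2: C0 read [C0 read: already in M, no change] -> [M,I]
Op 3: C0 read [C0 read: already in M, no change] -> [M,I]
Op 4: C1 write [C1 write: invalidate ['C0=M'] -> C1=M] -> [I,M]
Op 5: C1 write [C1 write: already M (modified), no change] -> [I,M]
Op 6: C1 read [C1 read: already in M, no change] -> [I,M]
Op 7: C1 read [C1 read: already in M, no change] -> [I,M]
Op 8: C0 write [C0 write: invalidate ['C1=M'] -> C0=M] -> [M,I]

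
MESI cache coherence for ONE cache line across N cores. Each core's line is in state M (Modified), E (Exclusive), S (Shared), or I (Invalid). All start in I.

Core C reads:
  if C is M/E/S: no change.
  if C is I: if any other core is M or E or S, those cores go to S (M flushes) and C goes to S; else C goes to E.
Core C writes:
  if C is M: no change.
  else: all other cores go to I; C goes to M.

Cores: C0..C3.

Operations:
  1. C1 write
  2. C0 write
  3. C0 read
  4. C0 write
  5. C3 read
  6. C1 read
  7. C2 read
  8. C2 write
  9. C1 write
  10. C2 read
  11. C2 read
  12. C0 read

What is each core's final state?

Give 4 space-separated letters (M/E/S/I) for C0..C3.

Op 1: C1 write [C1 write: invalidate none -> C1=M] -> [I,M,I,I]
Op 2: C0 write [C0 write: invalidate ['C1=M'] -> C0=M] -> [M,I,I,I]
Op 3: C0 read [C0 read: already in M, no change] -> [M,I,I,I]
Op 4: C0 write [C0 write: already M (modified), no change] -> [M,I,I,I]
Op 5: C3 read [C3 read from I: others=['C0=M'] -> C3=S, others downsized to S] -> [S,I,I,S]
Op 6: C1 read [C1 read from I: others=['C0=S', 'C3=S'] -> C1=S, others downsized to S] -> [S,S,I,S]
Op 7: C2 read [C2 read from I: others=['C0=S', 'C1=S', 'C3=S'] -> C2=S, others downsized to S] -> [S,S,S,S]
Op 8: C2 write [C2 write: invalidate ['C0=S', 'C1=S', 'C3=S'] -> C2=M] -> [I,I,M,I]
Op 9: C1 write [C1 write: invalidate ['C2=M'] -> C1=M] -> [I,M,I,I]
Op 10: C2 read [C2 read from I: others=['C1=M'] -> C2=S, others downsized to S] -> [I,S,S,I]
Op 11: C2 read [C2 read: already in S, no change] -> [I,S,S,I]
Op 12: C0 read [C0 read from I: others=['C1=S', 'C2=S'] -> C0=S, others downsized to S] -> [S,S,S,I]

Answer: S S S I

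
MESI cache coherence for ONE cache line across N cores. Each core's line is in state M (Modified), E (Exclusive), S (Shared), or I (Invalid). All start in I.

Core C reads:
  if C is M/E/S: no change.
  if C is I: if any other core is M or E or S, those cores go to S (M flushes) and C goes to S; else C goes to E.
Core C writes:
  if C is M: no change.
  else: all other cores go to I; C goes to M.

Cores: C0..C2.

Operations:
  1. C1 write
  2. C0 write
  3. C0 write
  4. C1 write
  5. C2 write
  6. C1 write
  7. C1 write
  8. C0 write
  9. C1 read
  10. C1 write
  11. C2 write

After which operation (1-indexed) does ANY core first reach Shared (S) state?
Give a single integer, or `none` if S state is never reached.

Op 1: C1 write [C1 write: invalidate none -> C1=M] -> [I,M,I]
Op 2: C0 write [C0 write: invalidate ['C1=M'] -> C0=M] -> [M,I,I]
Op 3: C0 write [C0 write: already M (modified), no change] -> [M,I,I]
Op 4: C1 write [C1 write: invalidate ['C0=M'] -> C1=M] -> [I,M,I]
Op 5: C2 write [C2 write: invalidate ['C1=M'] -> C2=M] -> [I,I,M]
Op 6: C1 write [C1 write: invalidate ['C2=M'] -> C1=M] -> [I,M,I]
Op 7: C1 write [C1 write: already M (modified), no change] -> [I,M,I]
Op 8: C0 write [C0 write: invalidate ['C1=M'] -> C0=M] -> [M,I,I]
Op 9: C1 read [C1 read from I: others=['C0=M'] -> C1=S, others downsized to S] -> [S,S,I]
  -> First S state at op 9; remaining ops need not be traced.

Answer: 9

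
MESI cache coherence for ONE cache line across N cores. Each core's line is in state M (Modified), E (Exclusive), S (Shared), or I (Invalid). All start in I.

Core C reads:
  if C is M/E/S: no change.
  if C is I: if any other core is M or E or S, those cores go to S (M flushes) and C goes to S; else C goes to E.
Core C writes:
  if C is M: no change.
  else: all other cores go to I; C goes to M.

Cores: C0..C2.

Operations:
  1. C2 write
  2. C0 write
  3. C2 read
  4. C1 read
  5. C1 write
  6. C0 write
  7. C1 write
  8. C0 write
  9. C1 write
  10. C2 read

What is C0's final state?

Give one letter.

Op 1: C2 write [C2 write: invalidate none -> C2=M] -> [I,I,M]
Op 2: C0 write [C0 write: invalidate ['C2=M'] -> C0=M] -> [M,I,I]
Op 3: C2 read [C2 read from I: others=['C0=M'] -> C2=S, others downsized to S] -> [S,I,S]
Op 4: C1 read [C1 read from I: others=['C0=S', 'C2=S'] -> C1=S, others downsized to S] -> [S,S,S]
Op 5: C1 write [C1 write: invalidate ['C0=S', 'C2=S'] -> C1=M] -> [I,M,I]
Op 6: C0 write [C0 write: invalidate ['C1=M'] -> C0=M] -> [M,I,I]
Op 7: C1 write [C1 write: invalidate ['C0=M'] -> C1=M] -> [I,M,I]
Op 8: C0 write [C0 write: invalidate ['C1=M'] -> C0=M] -> [M,I,I]
Op 9: C1 write [C1 write: invalidate ['C0=M'] -> C1=M] -> [I,M,I]
Op 10: C2 read [C2 read from I: others=['C1=M'] -> C2=S, others downsized to S] -> [I,S,S]

Answer: I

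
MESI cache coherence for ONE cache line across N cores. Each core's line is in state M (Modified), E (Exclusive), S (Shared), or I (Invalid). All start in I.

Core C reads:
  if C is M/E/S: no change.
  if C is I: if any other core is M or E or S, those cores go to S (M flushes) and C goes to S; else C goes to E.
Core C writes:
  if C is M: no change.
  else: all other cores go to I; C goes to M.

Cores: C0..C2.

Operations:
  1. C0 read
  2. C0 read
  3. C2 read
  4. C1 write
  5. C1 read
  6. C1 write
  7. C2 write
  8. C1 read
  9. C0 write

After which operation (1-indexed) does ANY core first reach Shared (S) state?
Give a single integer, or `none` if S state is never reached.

Answer: 3

Derivation:
Op 1: C0 read [C0 read from I: no other sharers -> C0=E (exclusive)] -> [E,I,I]
Op 2: C0 read [C0 read: already in E, no change] -> [E,I,I]
Op 3: C2 read [C2 read from I: others=['C0=E'] -> C2=S, others downsized to S] -> [S,I,S]
  -> First S state at op 3; remaining ops need not be traced.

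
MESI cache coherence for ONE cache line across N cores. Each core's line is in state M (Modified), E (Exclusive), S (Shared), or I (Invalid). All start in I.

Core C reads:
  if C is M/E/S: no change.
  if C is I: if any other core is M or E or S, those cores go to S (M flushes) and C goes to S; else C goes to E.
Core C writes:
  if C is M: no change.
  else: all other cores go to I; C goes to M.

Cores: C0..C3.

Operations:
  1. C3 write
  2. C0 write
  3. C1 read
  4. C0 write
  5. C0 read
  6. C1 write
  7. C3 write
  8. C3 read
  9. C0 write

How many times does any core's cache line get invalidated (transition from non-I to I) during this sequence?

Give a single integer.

Op 1: C3 write [C3 write: invalidate none -> C3=M] -> [I,I,I,M] (invalidations this op: 0; running total: 0)
Op 2: C0 write [C0 write: invalidate ['C3=M'] -> C0=M] -> [M,I,I,I] (invalidations this op: 1; running total: 1)
Op 3: C1 read [C1 read from I: others=['C0=M'] -> C1=S, others downsized to S] -> [S,S,I,I] (invalidations this op: 0; running total: 1)
Op 4: C0 write [C0 write: invalidate ['C1=S'] -> C0=M] -> [M,I,I,I] (invalidations this op: 1; running total: 2)
Op 5: C0 read [C0 read: already in M, no change] -> [M,I,I,I] (invalidations this op: 0; running total: 2)
Op 6: C1 write [C1 write: invalidate ['C0=M'] -> C1=M] -> [I,M,I,I] (invalidations this op: 1; running total: 3)
Op 7: C3 write [C3 write: invalidate ['C1=M'] -> C3=M] -> [I,I,I,M] (invalidations this op: 1; running total: 4)
Op 8: C3 read [C3 read: already in M, no change] -> [I,I,I,M] (invalidations this op: 0; running total: 4)
Op 9: C0 write [C0 write: invalidate ['C3=M'] -> C0=M] -> [M,I,I,I] (invalidations this op: 1; running total: 5)

Answer: 5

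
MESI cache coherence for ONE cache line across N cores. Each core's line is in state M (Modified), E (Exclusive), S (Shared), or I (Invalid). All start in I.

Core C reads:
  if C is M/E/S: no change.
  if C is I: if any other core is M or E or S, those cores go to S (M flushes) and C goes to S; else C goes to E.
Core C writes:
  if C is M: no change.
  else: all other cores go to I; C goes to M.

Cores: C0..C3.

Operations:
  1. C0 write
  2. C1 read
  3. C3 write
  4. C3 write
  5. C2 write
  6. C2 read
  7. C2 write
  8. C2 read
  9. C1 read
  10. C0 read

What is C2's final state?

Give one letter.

Op 1: C0 write [C0 write: invalidate none -> C0=M] -> [M,I,I,I]
Op 2: C1 read [C1 read from I: others=['C0=M'] -> C1=S, others downsized to S] -> [S,S,I,I]
Op 3: C3 write [C3 write: invalidate ['C0=S', 'C1=S'] -> C3=M] -> [I,I,I,M]
Op 4: C3 write [C3 write: already M (modified), no change] -> [I,I,I,M]
Op 5: C2 write [C2 write: invalidate ['C3=M'] -> C2=M] -> [I,I,M,I]
Op 6: C2 read [C2 read: already in M, no change] -> [I,I,M,I]
Op 7: C2 write [C2 write: already M (modified), no change] -> [I,I,M,I]
Op 8: C2 read [C2 read: already in M, no change] -> [I,I,M,I]
Op 9: C1 read [C1 read from I: others=['C2=M'] -> C1=S, others downsized to S] -> [I,S,S,I]
Op 10: C0 read [C0 read from I: others=['C1=S', 'C2=S'] -> C0=S, others downsized to S] -> [S,S,S,I]

Answer: S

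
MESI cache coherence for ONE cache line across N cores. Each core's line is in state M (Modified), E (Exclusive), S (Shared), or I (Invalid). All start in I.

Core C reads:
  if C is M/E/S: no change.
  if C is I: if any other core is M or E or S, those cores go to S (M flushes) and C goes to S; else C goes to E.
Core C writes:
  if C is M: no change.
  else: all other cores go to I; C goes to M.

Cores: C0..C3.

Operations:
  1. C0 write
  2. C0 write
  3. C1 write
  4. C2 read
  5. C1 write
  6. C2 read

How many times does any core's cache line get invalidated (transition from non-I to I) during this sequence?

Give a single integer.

Op 1: C0 write [C0 write: invalidate none -> C0=M] -> [M,I,I,I] (invalidations this op: 0; running total: 0)
Op 2: C0 write [C0 write: already M (modified), no change] -> [M,I,I,I] (invalidations this op: 0; running total: 0)
Op 3: C1 write [C1 write: invalidate ['C0=M'] -> C1=M] -> [I,M,I,I] (invalidations this op: 1; running total: 1)
Op 4: C2 read [C2 read from I: others=['C1=M'] -> C2=S, others downsized to S] -> [I,S,S,I] (invalidations this op: 0; running total: 1)
Op 5: C1 write [C1 write: invalidate ['C2=S'] -> C1=M] -> [I,M,I,I] (invalidations this op: 1; running total: 2)
Op 6: C2 read [C2 read from I: others=['C1=M'] -> C2=S, others downsized to S] -> [I,S,S,I] (invalidations this op: 0; running total: 2)

Answer: 2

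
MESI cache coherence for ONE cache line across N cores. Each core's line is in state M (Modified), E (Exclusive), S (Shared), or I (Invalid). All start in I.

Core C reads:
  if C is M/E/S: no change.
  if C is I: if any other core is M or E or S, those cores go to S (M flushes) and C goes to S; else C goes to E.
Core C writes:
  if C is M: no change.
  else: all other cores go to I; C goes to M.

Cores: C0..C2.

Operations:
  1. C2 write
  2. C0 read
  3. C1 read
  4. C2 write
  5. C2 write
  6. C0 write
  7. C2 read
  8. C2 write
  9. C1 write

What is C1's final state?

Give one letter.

Op 1: C2 write [C2 write: invalidate none -> C2=M] -> [I,I,M]
Op 2: C0 read [C0 read from I: others=['C2=M'] -> C0=S, others downsized to S] -> [S,I,S]
Op 3: C1 read [C1 read from I: others=['C0=S', 'C2=S'] -> C1=S, others downsized to S] -> [S,S,S]
Op 4: C2 write [C2 write: invalidate ['C0=S', 'C1=S'] -> C2=M] -> [I,I,M]
Op 5: C2 write [C2 write: already M (modified), no change] -> [I,I,M]
Op 6: C0 write [C0 write: invalidate ['C2=M'] -> C0=M] -> [M,I,I]
Op 7: C2 read [C2 read from I: others=['C0=M'] -> C2=S, others downsized to S] -> [S,I,S]
Op 8: C2 write [C2 write: invalidate ['C0=S'] -> C2=M] -> [I,I,M]
Op 9: C1 write [C1 write: invalidate ['C2=M'] -> C1=M] -> [I,M,I]

Answer: M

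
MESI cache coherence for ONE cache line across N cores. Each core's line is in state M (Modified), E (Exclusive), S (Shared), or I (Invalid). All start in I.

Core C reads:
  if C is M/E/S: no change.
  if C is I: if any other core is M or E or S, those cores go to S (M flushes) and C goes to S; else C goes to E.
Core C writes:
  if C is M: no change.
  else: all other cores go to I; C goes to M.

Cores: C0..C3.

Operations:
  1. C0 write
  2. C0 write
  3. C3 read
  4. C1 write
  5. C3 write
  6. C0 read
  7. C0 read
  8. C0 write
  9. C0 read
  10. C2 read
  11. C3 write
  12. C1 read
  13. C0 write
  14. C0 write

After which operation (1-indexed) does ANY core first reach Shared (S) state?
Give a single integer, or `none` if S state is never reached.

Op 1: C0 write [C0 write: invalidate none -> C0=M] -> [M,I,I,I]
Op 2: C0 write [C0 write: already M (modified), no change] -> [M,I,I,I]
Op 3: C3 read [C3 read from I: others=['C0=M'] -> C3=S, others downsized to S] -> [S,I,I,S]
  -> First S state at op 3; remaining ops need not be traced.

Answer: 3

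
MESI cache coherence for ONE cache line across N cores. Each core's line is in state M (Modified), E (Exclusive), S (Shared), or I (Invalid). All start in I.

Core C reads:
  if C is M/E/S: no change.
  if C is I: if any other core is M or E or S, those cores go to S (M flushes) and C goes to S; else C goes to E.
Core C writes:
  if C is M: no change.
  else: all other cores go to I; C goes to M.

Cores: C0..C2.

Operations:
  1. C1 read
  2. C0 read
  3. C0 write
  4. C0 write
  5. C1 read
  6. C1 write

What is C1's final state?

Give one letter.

Op 1: C1 read [C1 read from I: no other sharers -> C1=E (exclusive)] -> [I,E,I]
Op 2: C0 read [C0 read from I: others=['C1=E'] -> C0=S, others downsized to S] -> [S,S,I]
Op 3: C0 write [C0 write: invalidate ['C1=S'] -> C0=M] -> [M,I,I]
Op 4: C0 write [C0 write: already M (modified), no change] -> [M,I,I]
Op 5: C1 read [C1 read from I: others=['C0=M'] -> C1=S, others downsized to S] -> [S,S,I]
Op 6: C1 write [C1 write: invalidate ['C0=S'] -> C1=M] -> [I,M,I]

Answer: M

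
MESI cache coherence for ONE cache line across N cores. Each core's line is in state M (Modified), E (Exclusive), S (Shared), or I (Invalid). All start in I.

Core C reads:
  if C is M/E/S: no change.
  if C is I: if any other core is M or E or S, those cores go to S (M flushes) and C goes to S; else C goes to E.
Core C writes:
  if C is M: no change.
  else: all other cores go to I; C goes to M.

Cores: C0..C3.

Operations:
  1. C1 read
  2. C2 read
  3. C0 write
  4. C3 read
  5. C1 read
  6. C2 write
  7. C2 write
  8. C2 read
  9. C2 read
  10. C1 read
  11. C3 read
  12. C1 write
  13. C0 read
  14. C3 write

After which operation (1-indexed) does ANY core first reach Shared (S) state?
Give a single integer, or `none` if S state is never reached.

Answer: 2

Derivation:
Op 1: C1 read [C1 read from I: no other sharers -> C1=E (exclusive)] -> [I,E,I,I]
Op 2: C2 read [C2 read from I: others=['C1=E'] -> C2=S, others downsized to S] -> [I,S,S,I]
  -> First S state at op 2; remaining ops need not be traced.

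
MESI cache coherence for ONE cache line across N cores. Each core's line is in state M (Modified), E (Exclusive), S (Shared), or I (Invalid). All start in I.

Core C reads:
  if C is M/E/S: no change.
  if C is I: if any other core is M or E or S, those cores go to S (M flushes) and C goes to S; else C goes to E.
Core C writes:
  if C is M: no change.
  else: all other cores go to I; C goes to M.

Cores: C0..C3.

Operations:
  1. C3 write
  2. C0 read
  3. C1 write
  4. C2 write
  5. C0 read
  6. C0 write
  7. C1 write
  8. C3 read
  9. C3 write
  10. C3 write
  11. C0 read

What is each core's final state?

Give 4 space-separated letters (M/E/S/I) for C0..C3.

Op 1: C3 write [C3 write: invalidate none -> C3=M] -> [I,I,I,M]
Op 2: C0 read [C0 read from I: others=['C3=M'] -> C0=S, others downsized to S] -> [S,I,I,S]
Op 3: C1 write [C1 write: invalidate ['C0=S', 'C3=S'] -> C1=M] -> [I,M,I,I]
Op 4: C2 write [C2 write: invalidate ['C1=M'] -> C2=M] -> [I,I,M,I]
Op 5: C0 read [C0 read from I: others=['C2=M'] -> C0=S, others downsized to S] -> [S,I,S,I]
Op 6: C0 write [C0 write: invalidate ['C2=S'] -> C0=M] -> [M,I,I,I]
Op 7: C1 write [C1 write: invalidate ['C0=M'] -> C1=M] -> [I,M,I,I]
Op 8: C3 read [C3 read from I: others=['C1=M'] -> C3=S, others downsized to S] -> [I,S,I,S]
Op 9: C3 write [C3 write: invalidate ['C1=S'] -> C3=M] -> [I,I,I,M]
Op 10: C3 write [C3 write: already M (modified), no change] -> [I,I,I,M]
Op 11: C0 read [C0 read from I: others=['C3=M'] -> C0=S, others downsized to S] -> [S,I,I,S]

Answer: S I I S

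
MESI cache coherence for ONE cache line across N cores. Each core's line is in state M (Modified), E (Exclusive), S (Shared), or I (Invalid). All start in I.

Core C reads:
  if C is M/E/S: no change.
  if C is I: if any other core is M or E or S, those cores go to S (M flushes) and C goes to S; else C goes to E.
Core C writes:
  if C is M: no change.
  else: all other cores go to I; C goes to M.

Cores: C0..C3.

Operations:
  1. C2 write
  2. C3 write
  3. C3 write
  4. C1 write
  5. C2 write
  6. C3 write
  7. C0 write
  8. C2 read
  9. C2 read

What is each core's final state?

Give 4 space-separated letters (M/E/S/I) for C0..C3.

Op 1: C2 write [C2 write: invalidate none -> C2=M] -> [I,I,M,I]
Op 2: C3 write [C3 write: invalidate ['C2=M'] -> C3=M] -> [I,I,I,M]
Op 3: C3 write [C3 write: already M (modified), no change] -> [I,I,I,M]
Op 4: C1 write [C1 write: invalidate ['C3=M'] -> C1=M] -> [I,M,I,I]
Op 5: C2 write [C2 write: invalidate ['C1=M'] -> C2=M] -> [I,I,M,I]
Op 6: C3 write [C3 write: invalidate ['C2=M'] -> C3=M] -> [I,I,I,M]
Op 7: C0 write [C0 write: invalidate ['C3=M'] -> C0=M] -> [M,I,I,I]
Op 8: C2 read [C2 read from I: others=['C0=M'] -> C2=S, others downsized to S] -> [S,I,S,I]
Op 9: C2 read [C2 read: already in S, no change] -> [S,I,S,I]

Answer: S I S I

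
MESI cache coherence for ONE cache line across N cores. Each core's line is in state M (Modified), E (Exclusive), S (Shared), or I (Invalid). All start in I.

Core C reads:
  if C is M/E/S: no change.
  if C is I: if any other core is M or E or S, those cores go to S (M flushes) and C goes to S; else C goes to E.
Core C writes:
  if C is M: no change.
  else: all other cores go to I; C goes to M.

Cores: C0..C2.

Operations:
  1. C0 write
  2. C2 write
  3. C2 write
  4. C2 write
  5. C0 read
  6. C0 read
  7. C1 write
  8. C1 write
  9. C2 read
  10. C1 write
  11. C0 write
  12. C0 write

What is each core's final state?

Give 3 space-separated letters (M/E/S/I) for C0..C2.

Op 1: C0 write [C0 write: invalidate none -> C0=M] -> [M,I,I]
Op 2: C2 write [C2 write: invalidate ['C0=M'] -> C2=M] -> [I,I,M]
Op 3: C2 write [C2 write: already M (modified), no change] -> [I,I,M]
Op 4: C2 write [C2 write: already M (modified), no change] -> [I,I,M]
Op 5: C0 read [C0 read from I: others=['C2=M'] -> C0=S, others downsized to S] -> [S,I,S]
Op 6: C0 read [C0 read: already in S, no change] -> [S,I,S]
Op 7: C1 write [C1 write: invalidate ['C0=S', 'C2=S'] -> C1=M] -> [I,M,I]
Op 8: C1 write [C1 write: already M (modified), no change] -> [I,M,I]
Op 9: C2 read [C2 read from I: others=['C1=M'] -> C2=S, others downsized to S] -> [I,S,S]
Op 10: C1 write [C1 write: invalidate ['C2=S'] -> C1=M] -> [I,M,I]
Op 11: C0 write [C0 write: invalidate ['C1=M'] -> C0=M] -> [M,I,I]
Op 12: C0 write [C0 write: already M (modified), no change] -> [M,I,I]

Answer: M I I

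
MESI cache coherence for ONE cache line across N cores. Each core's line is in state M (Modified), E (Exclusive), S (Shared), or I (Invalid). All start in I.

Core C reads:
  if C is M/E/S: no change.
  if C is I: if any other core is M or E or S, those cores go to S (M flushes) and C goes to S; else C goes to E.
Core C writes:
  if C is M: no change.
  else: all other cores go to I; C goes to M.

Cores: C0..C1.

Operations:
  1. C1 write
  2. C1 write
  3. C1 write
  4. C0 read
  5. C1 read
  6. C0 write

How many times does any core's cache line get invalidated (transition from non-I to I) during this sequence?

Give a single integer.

Answer: 1

Derivation:
Op 1: C1 write [C1 write: invalidate none -> C1=M] -> [I,M] (invalidations this op: 0; running total: 0)
Op 2: C1 write [C1 write: already M (modified), no change] -> [I,M] (invalidations this op: 0; running total: 0)
Op 3: C1 write [C1 write: already M (modified), no change] -> [I,M] (invalidations this op: 0; running total: 0)
Op 4: C0 read [C0 read from I: others=['C1=M'] -> C0=S, others downsized to S] -> [S,S] (invalidations this op: 0; running total: 0)
Op 5: C1 read [C1 read: already in S, no change] -> [S,S] (invalidations this op: 0; running total: 0)
Op 6: C0 write [C0 write: invalidate ['C1=S'] -> C0=M] -> [M,I] (invalidations this op: 1; running total: 1)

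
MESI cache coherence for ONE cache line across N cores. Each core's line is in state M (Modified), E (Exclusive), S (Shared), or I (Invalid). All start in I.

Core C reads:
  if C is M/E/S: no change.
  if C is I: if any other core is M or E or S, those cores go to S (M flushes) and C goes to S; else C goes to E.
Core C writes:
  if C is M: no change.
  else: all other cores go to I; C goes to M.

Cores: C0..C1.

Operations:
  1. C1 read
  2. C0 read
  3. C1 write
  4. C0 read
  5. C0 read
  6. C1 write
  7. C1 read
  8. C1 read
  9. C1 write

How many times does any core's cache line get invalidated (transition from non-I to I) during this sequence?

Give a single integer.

Op 1: C1 read [C1 read from I: no other sharers -> C1=E (exclusive)] -> [I,E] (invalidations this op: 0; running total: 0)
Op 2: C0 read [C0 read from I: others=['C1=E'] -> C0=S, others downsized to S] -> [S,S] (invalidations this op: 0; running total: 0)
Op 3: C1 write [C1 write: invalidate ['C0=S'] -> C1=M] -> [I,M] (invalidations this op: 1; running total: 1)
Op 4: C0 read [C0 read from I: others=['C1=M'] -> C0=S, others downsized to S] -> [S,S] (invalidations this op: 0; running total: 1)
Op 5: C0 read [C0 read: already in S, no change] -> [S,S] (invalidations this op: 0; running total: 1)
Op 6: C1 write [C1 write: invalidate ['C0=S'] -> C1=M] -> [I,M] (invalidations this op: 1; running total: 2)
Op 7: C1 read [C1 read: already in M, no change] -> [I,M] (invalidations this op: 0; running total: 2)
Op 8: C1 read [C1 read: already in M, no change] -> [I,M] (invalidations this op: 0; running total: 2)
Op 9: C1 write [C1 write: already M (modified), no change] -> [I,M] (invalidations this op: 0; running total: 2)

Answer: 2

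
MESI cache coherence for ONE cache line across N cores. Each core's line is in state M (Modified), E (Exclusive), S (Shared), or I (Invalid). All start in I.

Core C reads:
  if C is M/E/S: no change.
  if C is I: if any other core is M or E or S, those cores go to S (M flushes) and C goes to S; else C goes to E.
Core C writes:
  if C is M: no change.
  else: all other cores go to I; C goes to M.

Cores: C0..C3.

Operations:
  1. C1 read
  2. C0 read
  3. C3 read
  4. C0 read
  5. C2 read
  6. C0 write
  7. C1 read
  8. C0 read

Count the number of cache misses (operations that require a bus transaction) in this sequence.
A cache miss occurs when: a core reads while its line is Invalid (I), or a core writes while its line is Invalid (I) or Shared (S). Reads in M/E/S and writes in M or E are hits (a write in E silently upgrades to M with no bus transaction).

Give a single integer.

Op 1: C1 read [C1 read from I: no other sharers -> C1=E (exclusive)] -> [I,E,I,I] [MISS #1: read from I]
Op 2: C0 read [C0 read from I: others=['C1=E'] -> C0=S, others downsized to S] -> [S,S,I,I] [MISS #2: read from I]
Op 3: C3 read [C3 read from I: others=['C0=S', 'C1=S'] -> C3=S, others downsized to S] -> [S,S,I,S] [MISS #3: read from I]
Op 4: C0 read [C0 read: already in S, no change] -> [S,S,I,S] [hit: read from S]
Op 5: C2 read [C2 read from I: others=['C0=S', 'C1=S', 'C3=S'] -> C2=S, others downsized to S] -> [S,S,S,S] [MISS #4: read from I]
Op 6: C0 write [C0 write: invalidate ['C1=S', 'C2=S', 'C3=S'] -> C0=M] -> [M,I,I,I] [MISS #5: write from S]
Op 7: C1 read [C1 read from I: others=['C0=M'] -> C1=S, others downsized to S] -> [S,S,I,I] [MISS #6: read from I]
Op 8: C0 read [C0 read: already in S, no change] -> [S,S,I,I] [hit: read from S]

Answer: 6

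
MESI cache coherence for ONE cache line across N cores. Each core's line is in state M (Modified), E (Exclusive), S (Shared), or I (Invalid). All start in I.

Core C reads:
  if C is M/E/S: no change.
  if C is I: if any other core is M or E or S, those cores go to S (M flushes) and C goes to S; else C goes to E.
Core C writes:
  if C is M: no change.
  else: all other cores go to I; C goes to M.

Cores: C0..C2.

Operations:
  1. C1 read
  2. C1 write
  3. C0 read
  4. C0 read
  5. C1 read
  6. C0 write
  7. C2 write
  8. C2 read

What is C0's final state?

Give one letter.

Answer: I

Derivation:
Op 1: C1 read [C1 read from I: no other sharers -> C1=E (exclusive)] -> [I,E,I]
Op 2: C1 write [C1 write: invalidate none -> C1=M] -> [I,M,I]
Op 3: C0 read [C0 read from I: others=['C1=M'] -> C0=S, others downsized to S] -> [S,S,I]
Op 4: C0 read [C0 read: already in S, no change] -> [S,S,I]
Op 5: C1 read [C1 read: already in S, no change] -> [S,S,I]
Op 6: C0 write [C0 write: invalidate ['C1=S'] -> C0=M] -> [M,I,I]
Op 7: C2 write [C2 write: invalidate ['C0=M'] -> C2=M] -> [I,I,M]
Op 8: C2 read [C2 read: already in M, no change] -> [I,I,M]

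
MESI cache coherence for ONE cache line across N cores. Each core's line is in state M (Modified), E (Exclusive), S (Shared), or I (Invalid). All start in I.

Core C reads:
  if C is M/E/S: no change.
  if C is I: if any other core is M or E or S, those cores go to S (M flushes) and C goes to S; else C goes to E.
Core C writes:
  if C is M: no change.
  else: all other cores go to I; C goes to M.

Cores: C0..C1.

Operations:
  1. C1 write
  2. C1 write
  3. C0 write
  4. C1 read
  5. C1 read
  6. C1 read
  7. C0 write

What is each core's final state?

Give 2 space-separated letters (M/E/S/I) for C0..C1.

Op 1: C1 write [C1 write: invalidate none -> C1=M] -> [I,M]
Op 2: C1 write [C1 write: already M (modified), no change] -> [I,M]
Op 3: C0 write [C0 write: invalidate ['C1=M'] -> C0=M] -> [M,I]
Op 4: C1 read [C1 read from I: others=['C0=M'] -> C1=S, others downsized to S] -> [S,S]
Op 5: C1 read [C1 read: already in S, no change] -> [S,S]
Op 6: C1 read [C1 read: already in S, no change] -> [S,S]
Op 7: C0 write [C0 write: invalidate ['C1=S'] -> C0=M] -> [M,I]

Answer: M I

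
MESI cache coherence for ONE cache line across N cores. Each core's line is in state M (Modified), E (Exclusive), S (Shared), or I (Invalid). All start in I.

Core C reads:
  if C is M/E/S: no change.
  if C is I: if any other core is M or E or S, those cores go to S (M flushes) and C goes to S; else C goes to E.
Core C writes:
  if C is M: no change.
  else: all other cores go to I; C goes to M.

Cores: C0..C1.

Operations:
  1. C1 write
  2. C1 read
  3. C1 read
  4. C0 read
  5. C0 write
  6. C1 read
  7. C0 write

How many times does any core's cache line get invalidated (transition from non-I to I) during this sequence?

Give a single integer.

Op 1: C1 write [C1 write: invalidate none -> C1=M] -> [I,M] (invalidations this op: 0; running total: 0)
Op 2: C1 read [C1 read: already in M, no change] -> [I,M] (invalidations this op: 0; running total: 0)
Op 3: C1 read [C1 read: already in M, no change] -> [I,M] (invalidations this op: 0; running total: 0)
Op 4: C0 read [C0 read from I: others=['C1=M'] -> C0=S, others downsized to S] -> [S,S] (invalidations this op: 0; running total: 0)
Op 5: C0 write [C0 write: invalidate ['C1=S'] -> C0=M] -> [M,I] (invalidations this op: 1; running total: 1)
Op 6: C1 read [C1 read from I: others=['C0=M'] -> C1=S, others downsized to S] -> [S,S] (invalidations this op: 0; running total: 1)
Op 7: C0 write [C0 write: invalidate ['C1=S'] -> C0=M] -> [M,I] (invalidations this op: 1; running total: 2)

Answer: 2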